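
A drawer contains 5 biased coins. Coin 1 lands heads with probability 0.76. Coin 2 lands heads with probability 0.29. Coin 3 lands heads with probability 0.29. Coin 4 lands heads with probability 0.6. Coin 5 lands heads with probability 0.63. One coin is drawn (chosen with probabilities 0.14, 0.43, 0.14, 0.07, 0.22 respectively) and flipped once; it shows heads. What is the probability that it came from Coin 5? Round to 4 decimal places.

P(heads|C1) = 0.76; P(heads|C2) = 0.29; P(heads|C3) = 0.29; P(heads|C4) = 0.6; P(heads|C5) = 0.63.
Prior × likelihood for each source: 0.14·0.76=0.1064, 0.43·0.29=0.1247, 0.14·0.29=0.04060, 0.07·0.6=0.04200, 0.22·0.63=0.1386. Summing gives P(heads) = 0.45230.
P(Coin 5 | heads) = 0.1386 / 0.45230 = 0.3064.

Posterior probability ≈ 0.3064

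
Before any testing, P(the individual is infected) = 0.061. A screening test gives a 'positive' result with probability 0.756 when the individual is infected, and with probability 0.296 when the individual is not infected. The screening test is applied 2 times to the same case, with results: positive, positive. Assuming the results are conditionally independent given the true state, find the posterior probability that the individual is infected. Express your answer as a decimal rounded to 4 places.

With H the event that the individual is infected, the joint likelihood of the observed sequence is P(data|H) = 0.756·0.756 = 0.57154 and P(data|¬H) = 0.296·0.296 = 0.087616.
Bayes: P(H|data) = 0.061·0.57154 / (0.061·0.57154 + 0.939·0.087616) = 0.034864/0.11714 = 0.2976.

Posterior P(H) ≈ 0.2976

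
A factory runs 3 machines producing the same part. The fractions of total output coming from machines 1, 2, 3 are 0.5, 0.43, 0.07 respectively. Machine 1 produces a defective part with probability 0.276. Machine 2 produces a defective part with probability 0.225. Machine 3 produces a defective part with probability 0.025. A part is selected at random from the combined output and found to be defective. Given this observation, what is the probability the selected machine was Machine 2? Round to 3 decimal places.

Posterior probability ≈ 0.409

P(defective|M1) = 0.276; P(defective|M2) = 0.225; P(defective|M3) = 0.025.
Prior × likelihood for each source: 0.5·0.276=0.1380, 0.43·0.225=0.09675, 0.07·0.025=0.001750. Summing gives P(defective) = 0.23650.
P(Machine 2 | defective) = 0.09675 / 0.23650 = 0.409.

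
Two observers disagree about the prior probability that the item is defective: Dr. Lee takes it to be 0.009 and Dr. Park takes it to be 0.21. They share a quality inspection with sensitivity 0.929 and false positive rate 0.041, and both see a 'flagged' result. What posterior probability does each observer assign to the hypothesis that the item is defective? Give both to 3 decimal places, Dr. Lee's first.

P('+'|H) = 0.929, P('+'|¬H) = 0.041.
Dr. Lee: numerator 0.929·0.009 = 0.0083610; evidence = 0.0083610+0.041·0.991 = 0.048992; posterior = 0.171.
Dr. Park: numerator 0.929·0.21 = 0.19509; evidence = 0.19509+0.041·0.79 = 0.22748; posterior = 0.858.

Dr. Lee: 0.171; Dr. Park: 0.858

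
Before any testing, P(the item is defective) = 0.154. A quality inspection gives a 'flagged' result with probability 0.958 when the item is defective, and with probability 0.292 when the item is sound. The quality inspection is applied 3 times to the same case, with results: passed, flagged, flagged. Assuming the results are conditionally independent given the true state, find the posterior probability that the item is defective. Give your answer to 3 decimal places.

Posterior P(H) ≈ 0.104

Let H be the event that the item is defective; start with P(H) = 0.154. P('flagged'|H) = 0.958, P('flagged'|¬H) = 0.292.
Update on result 1 ('passed'): P(H) ← 0.042·0.1540 / (0.042·0.1540 + 0.708·0.8460) = 0.0064680/0.60544 = 0.0107.
Update on result 2 ('flagged'): P(H) ← 0.958·0.0107 / (0.958·0.0107 + 0.292·0.9893) = 0.010235/0.29912 = 0.0342.
Update on result 3 ('flagged'): P(H) ← 0.958·0.0342 / (0.958·0.0342 + 0.292·0.9658) = 0.032779/0.31479 = 0.1041.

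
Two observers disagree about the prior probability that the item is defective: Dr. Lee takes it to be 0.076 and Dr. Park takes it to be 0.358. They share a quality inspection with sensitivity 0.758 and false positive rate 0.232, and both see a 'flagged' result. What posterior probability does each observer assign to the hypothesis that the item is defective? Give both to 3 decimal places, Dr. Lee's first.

Dr. Lee: 0.212; Dr. Park: 0.646

P('+'|H) = 0.758, P('+'|¬H) = 0.232.
Dr. Lee: numerator 0.758·0.076 = 0.057608; evidence = 0.057608+0.232·0.924 = 0.27198; posterior = 0.212.
Dr. Park: numerator 0.758·0.358 = 0.27136; evidence = 0.27136+0.232·0.642 = 0.42031; posterior = 0.646.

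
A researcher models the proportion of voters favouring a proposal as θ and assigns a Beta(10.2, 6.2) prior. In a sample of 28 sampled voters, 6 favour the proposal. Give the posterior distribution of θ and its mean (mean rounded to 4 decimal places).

Observing 6 successes and 22 failures updates Beta(10.2, 6.2) by adding the success and failure counts to the two shape parameters: α = 10.2+6 = 16.2, β = 6.2+22 = 28.2.
E[θ | data] = 16.2/(16.2+28.2) = 0.3649.

Posterior: Beta(16.2, 28.2); mean ≈ 0.3649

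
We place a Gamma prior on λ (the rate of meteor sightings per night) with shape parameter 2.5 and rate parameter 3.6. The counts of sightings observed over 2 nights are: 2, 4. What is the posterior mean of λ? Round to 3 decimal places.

Posterior mean ≈ 1.518

The Poisson likelihood adds the total count to the shape and the number of exposure periods to the rate. Here ∑xᵢ = 6 and n = 2, so shape 2.5→8.5 and rate 3.6→5.6.
E[λ | data] = 8.5/5.6 = 1.518.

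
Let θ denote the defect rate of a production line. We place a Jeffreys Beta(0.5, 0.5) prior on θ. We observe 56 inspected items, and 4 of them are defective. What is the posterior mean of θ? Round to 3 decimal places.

Observing 4 successes and 52 failures updates Beta(0.5, 0.5) by adding the success and failure counts to the two shape parameters: α = 0.5+4 = 4.5, β = 0.5+52 = 52.5.
E[θ | data] = 4.5/(4.5+52.5) = 0.079.

Posterior mean ≈ 0.079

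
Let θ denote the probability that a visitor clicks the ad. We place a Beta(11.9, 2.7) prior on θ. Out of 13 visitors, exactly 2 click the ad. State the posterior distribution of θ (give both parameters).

Posterior: Beta(13.9, 13.7)

The binomial likelihood is conjugate to the Beta prior: with 2 successes and 11 failures, the posterior is Beta(11.9+2, 2.7+11) = Beta(13.9, 13.7).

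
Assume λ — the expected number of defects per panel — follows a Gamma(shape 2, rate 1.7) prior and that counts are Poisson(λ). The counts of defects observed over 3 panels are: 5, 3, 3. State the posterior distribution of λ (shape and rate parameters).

The Poisson likelihood adds the total count to the shape and the number of exposure periods to the rate. Here ∑xᵢ = 11 and n = 3, so shape 2→13 and rate 1.7→4.7.

Posterior: Gamma(shape=13, rate=4.7)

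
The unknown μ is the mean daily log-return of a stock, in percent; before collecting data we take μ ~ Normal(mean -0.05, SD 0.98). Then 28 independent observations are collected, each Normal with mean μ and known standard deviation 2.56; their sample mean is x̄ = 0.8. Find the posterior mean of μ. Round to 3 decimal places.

Prior precision 1/τ₀² = 1/0.98² = 1.04123; data precision n/σ² = 28/2.56² = 4.27246.
Posterior precision = 1.04123 + 4.27246 = 5.31369.
Posterior mean = (1.04123·-0.05 + 4.27246·0.8) / 5.31369 = 0.633.

Posterior mean ≈ 0.633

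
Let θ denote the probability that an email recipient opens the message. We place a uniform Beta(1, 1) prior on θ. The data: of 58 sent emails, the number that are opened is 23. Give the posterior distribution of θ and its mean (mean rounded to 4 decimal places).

Posterior: Beta(24, 36); mean ≈ 0.4000

Observing 23 successes and 35 failures updates Beta(1, 1) by adding the success and failure counts to the two shape parameters: α = 1+23 = 24, β = 1+35 = 36.
E[θ | data] = 24/(24+36) = 0.4000.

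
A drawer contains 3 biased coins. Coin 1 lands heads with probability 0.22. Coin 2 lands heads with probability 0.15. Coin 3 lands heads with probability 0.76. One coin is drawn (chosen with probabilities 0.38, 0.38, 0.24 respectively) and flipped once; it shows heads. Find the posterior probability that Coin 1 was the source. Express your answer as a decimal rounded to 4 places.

Posterior probability ≈ 0.2588

Tabulate prior·likelihood by source: [1] prior 0.38, lik 0.22, product 0.08360; [2] prior 0.38, lik 0.15, product 0.05700; [3] prior 0.24, lik 0.76, product 0.1824.
Normalizing constant = 0.32300; the posterior for Coin 1 is its product over the sum, 0.08360/0.32300 = 0.2588.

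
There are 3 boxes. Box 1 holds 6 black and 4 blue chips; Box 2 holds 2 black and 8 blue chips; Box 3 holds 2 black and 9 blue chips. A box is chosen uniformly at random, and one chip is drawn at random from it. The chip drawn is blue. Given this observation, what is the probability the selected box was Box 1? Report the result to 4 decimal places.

Posterior probability ≈ 0.1982

Tabulate prior·likelihood by source: [1] prior 0.333333, lik 0.4, product 0.1333; [2] prior 0.333333, lik 0.8, product 0.2667; [3] prior 0.333333, lik 0.8182, product 0.2727.
Normalizing constant = 0.67273; the posterior for Box 1 is its product over the sum, 0.1333/0.67273 = 0.1982.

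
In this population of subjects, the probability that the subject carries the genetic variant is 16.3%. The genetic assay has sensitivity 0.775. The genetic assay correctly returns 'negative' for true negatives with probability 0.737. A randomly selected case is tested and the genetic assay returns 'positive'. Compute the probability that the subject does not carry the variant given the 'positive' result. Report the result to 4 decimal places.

Write H for 'the subject carries the genetic variant'. Prior odds H:¬H = 0.163/0.837 = 0.19474. For the 'positive' outcome, the likelihood ratio is 0.775/0.263 = 2.9468.
Posterior odds = 0.19474 × 2.9468 = 0.57386, so P(H|E) = 0.57386/(1+0.57386) = 0.3646. Then P(¬H|E) = 1 − 0.3646 = 0.6354.

P(¬H | E) ≈ 0.6354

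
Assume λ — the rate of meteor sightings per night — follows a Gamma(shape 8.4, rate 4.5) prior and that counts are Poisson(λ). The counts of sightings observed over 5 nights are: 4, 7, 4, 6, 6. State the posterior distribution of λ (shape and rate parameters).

Total count ∑xᵢ = 27 over n = 5 nights.
Gamma is conjugate to the Poisson likelihood: posterior is Gamma(shape = 8.4+27 = 35.4, rate = 4.5+5 = 9.5).

Posterior: Gamma(shape=35.4, rate=9.5)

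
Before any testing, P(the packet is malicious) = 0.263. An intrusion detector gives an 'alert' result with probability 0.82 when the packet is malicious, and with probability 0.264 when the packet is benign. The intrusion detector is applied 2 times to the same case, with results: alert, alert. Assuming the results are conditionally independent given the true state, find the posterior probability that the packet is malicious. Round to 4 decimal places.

With H the event that the packet is malicious, the joint likelihood of the observed sequence is P(data|H) = 0.82·0.82 = 0.67240 and P(data|¬H) = 0.264·0.264 = 0.069696.
Bayes: P(H|data) = 0.263·0.67240 / (0.263·0.67240 + 0.737·0.069696) = 0.17684/0.22821 = 0.7749.

Posterior P(H) ≈ 0.7749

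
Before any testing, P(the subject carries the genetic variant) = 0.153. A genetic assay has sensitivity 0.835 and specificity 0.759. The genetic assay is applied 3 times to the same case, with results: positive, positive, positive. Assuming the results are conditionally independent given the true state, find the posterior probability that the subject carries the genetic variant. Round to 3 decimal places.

Posterior P(H) ≈ 0.883

With H the event that the subject carries the genetic variant, the joint likelihood of the observed sequence is P(data|H) = 0.835·0.835·0.835 = 0.58218 and P(data|¬H) = 0.241·0.241·0.241 = 0.013998.
Bayes: P(H|data) = 0.153·0.58218 / (0.153·0.58218 + 0.847·0.013998) = 0.089074/0.10093 = 0.8825.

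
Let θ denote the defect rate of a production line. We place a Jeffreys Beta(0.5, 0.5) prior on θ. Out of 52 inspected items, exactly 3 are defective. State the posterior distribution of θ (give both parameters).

Observing 3 successes and 49 failures updates Beta(0.5, 0.5) by adding the success and failure counts to the two shape parameters: α = 0.5+3 = 3.5, β = 0.5+49 = 49.5.

Posterior: Beta(3.5, 49.5)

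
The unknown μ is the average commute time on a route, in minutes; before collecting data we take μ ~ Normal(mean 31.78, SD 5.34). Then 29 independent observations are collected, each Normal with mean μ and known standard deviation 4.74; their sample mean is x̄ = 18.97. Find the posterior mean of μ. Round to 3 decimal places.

Posterior mean ≈ 19.309

Prior precision 1/τ₀² = 1/5.34² = 0.0350685; data precision n/σ² = 29/4.74² = 1.29075.
Posterior precision = 0.0350685 + 1.29075 = 1.32582.
Posterior mean = (0.0350685·31.78 + 1.29075·18.97) / 1.32582 = 19.309.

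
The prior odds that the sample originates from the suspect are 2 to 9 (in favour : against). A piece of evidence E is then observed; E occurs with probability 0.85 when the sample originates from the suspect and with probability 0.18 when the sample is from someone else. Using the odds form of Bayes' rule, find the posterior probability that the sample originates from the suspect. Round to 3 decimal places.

Prior odds = 2/9 = 0.22222.
Likelihood ratio for E = 0.85/0.18 = 4.7222.
Posterior odds = prior odds × LR = 1.0494.
Posterior probability = odds/(1+odds) = 1.0494/2.0494 = 0.512.

Posterior probability ≈ 0.512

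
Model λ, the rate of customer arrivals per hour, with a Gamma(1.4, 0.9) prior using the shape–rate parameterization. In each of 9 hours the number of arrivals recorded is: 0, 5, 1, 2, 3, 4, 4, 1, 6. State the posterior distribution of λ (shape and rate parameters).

Posterior: Gamma(shape=27.4, rate=9.9)

Total count ∑xᵢ = 26 over n = 9 hours.
Gamma is conjugate to the Poisson likelihood: posterior is Gamma(shape = 1.4+26 = 27.4, rate = 0.9+9 = 9.9).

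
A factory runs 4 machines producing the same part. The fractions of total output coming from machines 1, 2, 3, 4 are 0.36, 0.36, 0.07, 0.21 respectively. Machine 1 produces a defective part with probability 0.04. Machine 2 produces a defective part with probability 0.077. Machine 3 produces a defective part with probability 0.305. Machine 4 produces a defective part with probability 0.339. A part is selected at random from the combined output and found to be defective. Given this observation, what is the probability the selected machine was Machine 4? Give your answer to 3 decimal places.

Posterior probability ≈ 0.529

Tabulate prior·likelihood by source: [1] prior 0.36, lik 0.04, product 0.01440; [2] prior 0.36, lik 0.077, product 0.02772; [3] prior 0.07, lik 0.305, product 0.02135; [4] prior 0.21, lik 0.339, product 0.07119.
Normalizing constant = 0.13466; the posterior for Machine 4 is its product over the sum, 0.07119/0.13466 = 0.529.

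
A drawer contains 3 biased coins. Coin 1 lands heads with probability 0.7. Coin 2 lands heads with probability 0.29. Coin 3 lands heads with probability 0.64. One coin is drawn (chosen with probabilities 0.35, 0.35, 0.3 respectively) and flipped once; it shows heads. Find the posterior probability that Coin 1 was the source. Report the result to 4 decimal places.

Posterior probability ≈ 0.4550

P(heads|C1) = 0.7; P(heads|C2) = 0.29; P(heads|C3) = 0.64.
Prior × likelihood for each source: 0.35·0.7=0.2450, 0.35·0.29=0.1015, 0.3·0.64=0.1920. Summing gives P(heads) = 0.53850.
P(Coin 1 | heads) = 0.2450 / 0.53850 = 0.4550.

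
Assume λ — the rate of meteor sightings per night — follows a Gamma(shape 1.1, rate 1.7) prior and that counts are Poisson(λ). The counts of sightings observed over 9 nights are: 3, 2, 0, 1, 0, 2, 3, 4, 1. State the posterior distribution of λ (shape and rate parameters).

Posterior: Gamma(shape=17.1, rate=10.7)

Total count ∑xᵢ = 16 over n = 9 nights.
Gamma is conjugate to the Poisson likelihood: posterior is Gamma(shape = 1.1+16 = 17.1, rate = 1.7+9 = 10.7).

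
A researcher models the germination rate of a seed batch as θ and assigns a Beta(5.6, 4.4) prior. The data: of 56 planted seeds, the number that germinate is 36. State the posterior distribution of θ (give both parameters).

Posterior: Beta(41.6, 24.4)

Observing 36 successes and 20 failures updates Beta(5.6, 4.4) by adding the success and failure counts to the two shape parameters: α = 5.6+36 = 41.6, β = 4.4+20 = 24.4.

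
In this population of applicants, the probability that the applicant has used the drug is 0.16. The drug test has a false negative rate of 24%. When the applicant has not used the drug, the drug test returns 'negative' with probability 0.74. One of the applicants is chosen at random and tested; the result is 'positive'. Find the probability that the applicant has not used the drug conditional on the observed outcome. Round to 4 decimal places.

P(¬H | E) ≈ 0.6424

Let H be the event that the applicant has used the drug. P(H) = 0.16, so P(¬H) = 0.84. With E the 'positive' result, P(E|H) = 0.76 and P(E|¬H) = 0.26.
P(E) = 0.76·0.16 + 0.26·0.84 = 0.12160 + 0.21840 = 0.34000.
By Bayes' theorem, P(H|E) = 0.12160 / 0.34000 = 0.3576. Hence P(¬H|E) = 1 − 0.3576 = 0.6424.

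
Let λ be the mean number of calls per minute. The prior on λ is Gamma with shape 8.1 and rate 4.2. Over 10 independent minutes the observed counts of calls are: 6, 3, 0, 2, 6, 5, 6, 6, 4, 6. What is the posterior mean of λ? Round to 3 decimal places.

Posterior mean ≈ 3.669

Total count ∑xᵢ = 44 over n = 10 minutes.
Gamma is conjugate to the Poisson likelihood: posterior is Gamma(shape = 8.1+44 = 52.1, rate = 4.2+10 = 14.2).
Posterior mean = shape/rate = 52.1/14.2 = 3.669.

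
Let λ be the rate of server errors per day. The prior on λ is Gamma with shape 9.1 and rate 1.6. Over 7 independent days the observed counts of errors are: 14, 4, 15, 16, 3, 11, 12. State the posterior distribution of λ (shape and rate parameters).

Posterior: Gamma(shape=84.1, rate=8.6)

The Poisson likelihood adds the total count to the shape and the number of exposure periods to the rate. Here ∑xᵢ = 75 and n = 7, so shape 9.1→84.1 and rate 1.6→8.6.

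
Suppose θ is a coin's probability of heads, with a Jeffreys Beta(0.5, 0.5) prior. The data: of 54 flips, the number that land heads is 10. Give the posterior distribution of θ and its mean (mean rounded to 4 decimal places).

Posterior: Beta(10.5, 44.5); mean ≈ 0.1909

The binomial likelihood is conjugate to the Beta prior: with 10 successes and 44 failures, the posterior is Beta(0.5+10, 0.5+44) = Beta(10.5, 44.5).
Posterior mean = α/(α+β) = 10.5/55 = 0.1909.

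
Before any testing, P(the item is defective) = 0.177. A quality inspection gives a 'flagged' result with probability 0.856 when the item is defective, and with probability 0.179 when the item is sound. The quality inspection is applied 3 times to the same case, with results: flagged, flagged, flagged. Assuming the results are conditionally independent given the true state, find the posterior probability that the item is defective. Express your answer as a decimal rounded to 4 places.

Posterior P(H) ≈ 0.9592

With H the event that the item is defective, the joint likelihood of the observed sequence is P(data|H) = 0.856·0.856·0.856 = 0.62722 and P(data|¬H) = 0.179·0.179·0.179 = 0.0057353.
Bayes: P(H|data) = 0.177·0.62722 / (0.177·0.62722 + 0.823·0.0057353) = 0.11102/0.11574 = 0.9592.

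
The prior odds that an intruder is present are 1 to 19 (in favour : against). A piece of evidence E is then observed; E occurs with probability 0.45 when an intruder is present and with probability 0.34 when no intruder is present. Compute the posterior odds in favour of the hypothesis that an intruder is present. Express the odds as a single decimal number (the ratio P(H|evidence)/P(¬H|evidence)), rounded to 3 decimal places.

Posterior odds ≈ 0.070

Prior odds = 1/19 = 0.052632.
Likelihood ratio for E = 0.45/0.34 = 1.3235.
Posterior odds = prior odds × LR = 0.069659.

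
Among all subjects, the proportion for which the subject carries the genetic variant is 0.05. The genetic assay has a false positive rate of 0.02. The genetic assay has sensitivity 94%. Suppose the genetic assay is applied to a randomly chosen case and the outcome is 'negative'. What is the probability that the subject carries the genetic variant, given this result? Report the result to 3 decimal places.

Write H for 'the subject carries the genetic variant'. Prior odds H:¬H = 0.05/0.95 = 0.052632. For the 'negative' outcome, the likelihood ratio is 0.06/0.98 = 0.061224.
Posterior odds = 0.052632 × 0.061224 = 0.0032223, so P(H|E) = 0.0032223/(1+0.0032223) = 0.003.

P(H | E) ≈ 0.003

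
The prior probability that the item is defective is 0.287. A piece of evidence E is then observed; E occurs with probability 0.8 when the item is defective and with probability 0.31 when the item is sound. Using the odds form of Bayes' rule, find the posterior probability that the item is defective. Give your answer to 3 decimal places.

Posterior probability ≈ 0.510

Prior odds = 0.287/(1−0.287) = 0.40252.
Likelihood ratio for E = 0.8/0.31 = 2.5806.
Posterior odds = prior odds × LR = 1.0388.
Posterior probability = odds/(1+odds) = 1.0388/2.0388 = 0.510.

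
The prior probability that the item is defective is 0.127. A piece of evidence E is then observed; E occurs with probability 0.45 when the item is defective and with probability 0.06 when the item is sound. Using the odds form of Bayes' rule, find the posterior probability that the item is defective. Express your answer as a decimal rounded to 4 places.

Posterior probability ≈ 0.5218

Prior odds = 0.127/(1−0.127) = 0.14548.
Likelihood ratio for E = 0.45/0.06 = 7.5000.
Posterior odds = prior odds × LR = 1.0911.
Posterior probability = odds/(1+odds) = 1.0911/2.0911 = 0.5218.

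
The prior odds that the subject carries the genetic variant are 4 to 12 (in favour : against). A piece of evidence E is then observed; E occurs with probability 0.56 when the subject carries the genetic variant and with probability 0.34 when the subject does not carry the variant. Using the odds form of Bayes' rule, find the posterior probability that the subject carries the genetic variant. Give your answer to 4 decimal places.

Posterior probability ≈ 0.3544

Prior odds = 4/12 = 0.33333. In log-odds, ln(0.33333) = -1.0986.
Add log likelihood ratio: ln(1.6471) = 0.49899.
Posterior log-odds = -0.59962, so posterior odds = exp(-0.59962) = 0.54902. Converting, P(H|E) = 0.54902/1.5490 = 0.3544.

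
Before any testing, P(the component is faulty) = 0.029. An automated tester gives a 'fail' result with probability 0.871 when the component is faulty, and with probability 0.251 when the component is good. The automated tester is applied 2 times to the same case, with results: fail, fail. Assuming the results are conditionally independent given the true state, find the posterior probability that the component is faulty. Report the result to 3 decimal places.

With H the event that the component is faulty, the joint likelihood of the observed sequence is P(data|H) = 0.871·0.871 = 0.75864 and P(data|¬H) = 0.251·0.251 = 0.063001.
Bayes: P(H|data) = 0.029·0.75864 / (0.029·0.75864 + 0.971·0.063001) = 0.022001/0.083175 = 0.2645.

Posterior P(H) ≈ 0.265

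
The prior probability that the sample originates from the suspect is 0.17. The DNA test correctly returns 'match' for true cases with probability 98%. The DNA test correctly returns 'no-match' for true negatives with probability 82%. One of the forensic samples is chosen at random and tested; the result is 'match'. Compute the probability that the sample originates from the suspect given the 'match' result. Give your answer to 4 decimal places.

Write H for 'the sample originates from the suspect'. Prior odds H:¬H = 0.17/0.83 = 0.20482. For the 'match' outcome, the likelihood ratio is 0.98/0.18 = 5.4444.
Posterior odds = 0.20482 × 5.4444 = 1.1151, so P(H|E) = 1.1151/(1+1.1151) = 0.5272.

P(H | E) ≈ 0.5272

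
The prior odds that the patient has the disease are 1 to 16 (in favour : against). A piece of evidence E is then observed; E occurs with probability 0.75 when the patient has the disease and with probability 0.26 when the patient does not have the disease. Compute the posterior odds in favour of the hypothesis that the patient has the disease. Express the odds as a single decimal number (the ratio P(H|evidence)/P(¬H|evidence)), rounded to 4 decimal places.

Prior odds = 1/16 = 0.062500. In log-odds, ln(0.062500) = -2.7726.
Add log likelihood ratio: ln(2.8846) = 1.0594.
Posterior log-odds = -1.7132, so posterior odds = exp(-1.7132) = 0.18029.

Posterior odds ≈ 0.1803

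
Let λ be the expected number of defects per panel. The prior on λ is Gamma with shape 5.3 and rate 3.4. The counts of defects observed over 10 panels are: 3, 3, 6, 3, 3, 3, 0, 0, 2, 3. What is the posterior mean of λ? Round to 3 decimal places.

Posterior mean ≈ 2.336

Total count ∑xᵢ = 26 over n = 10 panels.
Gamma is conjugate to the Poisson likelihood: posterior is Gamma(shape = 5.3+26 = 31.3, rate = 3.4+10 = 13.4).
Posterior mean = shape/rate = 31.3/13.4 = 2.336.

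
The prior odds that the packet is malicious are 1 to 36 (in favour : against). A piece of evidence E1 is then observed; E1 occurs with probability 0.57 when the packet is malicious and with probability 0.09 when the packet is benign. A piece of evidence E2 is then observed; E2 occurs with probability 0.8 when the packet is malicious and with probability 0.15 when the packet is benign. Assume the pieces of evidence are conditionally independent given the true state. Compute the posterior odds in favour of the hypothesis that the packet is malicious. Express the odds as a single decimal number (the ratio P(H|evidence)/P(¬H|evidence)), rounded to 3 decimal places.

Posterior odds ≈ 0.938

Prior odds = 1/36 = 0.027778.
Likelihood ratio for E1 = 0.57/0.09 = 6.3333.
Likelihood ratio for E2 = 0.8/0.15 = 5.3333.
Posterior odds = prior odds × LR₁ × LR₂ = 0.93827.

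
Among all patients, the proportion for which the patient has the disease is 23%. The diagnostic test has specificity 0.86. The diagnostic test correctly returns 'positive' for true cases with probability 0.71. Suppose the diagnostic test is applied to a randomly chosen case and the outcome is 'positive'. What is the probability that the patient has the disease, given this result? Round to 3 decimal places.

Let H be the event that the patient has the disease. P(H) = 0.23, so P(¬H) = 0.77. With E the 'positive' result, P(E|H) = 0.71 and P(E|¬H) = 0.14.
P(E) = 0.71·0.23 + 0.14·0.77 = 0.16330 + 0.10780 = 0.27110.
By Bayes' theorem, P(H|E) = 0.16330 / 0.27110 = 0.602.

P(H | E) ≈ 0.602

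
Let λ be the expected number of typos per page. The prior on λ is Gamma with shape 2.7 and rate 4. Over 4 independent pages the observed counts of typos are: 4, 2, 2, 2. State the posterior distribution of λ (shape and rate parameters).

Posterior: Gamma(shape=12.7, rate=8)

The Poisson likelihood adds the total count to the shape and the number of exposure periods to the rate. Here ∑xᵢ = 10 and n = 4, so shape 2.7→12.7 and rate 4→8.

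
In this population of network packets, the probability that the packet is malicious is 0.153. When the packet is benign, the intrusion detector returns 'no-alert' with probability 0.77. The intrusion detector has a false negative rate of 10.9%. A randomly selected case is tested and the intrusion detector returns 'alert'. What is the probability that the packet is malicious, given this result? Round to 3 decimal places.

P(H | E) ≈ 0.412

Write H for 'the packet is malicious'. Prior odds H:¬H = 0.153/0.847 = 0.18064. For the 'alert' outcome, the likelihood ratio is 0.891/0.23 = 3.8739.
Posterior odds = 0.18064 × 3.8739 = 0.69977, so P(H|E) = 0.69977/(1+0.69977) = 0.412.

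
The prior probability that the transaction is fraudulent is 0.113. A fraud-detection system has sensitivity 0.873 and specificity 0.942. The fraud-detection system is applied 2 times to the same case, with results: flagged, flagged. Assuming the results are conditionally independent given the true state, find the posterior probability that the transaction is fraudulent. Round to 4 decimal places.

Posterior P(H) ≈ 0.9665

Let H be the event that the transaction is fraudulent; start with P(H) = 0.113. P('flagged'|H) = 0.873, P('flagged'|¬H) = 0.058.
Update on result 1 ('flagged'): P(H) ← 0.873·0.1130 / (0.873·0.1130 + 0.058·0.8870) = 0.098649/0.15010 = 0.6572.
Update on result 2 ('flagged'): P(H) ← 0.873·0.6572 / (0.873·0.6572 + 0.058·0.3428) = 0.57377/0.59365 = 0.9665.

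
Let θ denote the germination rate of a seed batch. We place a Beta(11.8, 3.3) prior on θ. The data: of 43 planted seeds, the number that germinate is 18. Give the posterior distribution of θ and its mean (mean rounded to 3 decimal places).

The binomial likelihood is conjugate to the Beta prior: with 18 successes and 25 failures, the posterior is Beta(11.8+18, 3.3+25) = Beta(29.8, 28.3).
Posterior mean = α/(α+β) = 29.8/58.1 = 0.513.

Posterior: Beta(29.8, 28.3); mean ≈ 0.513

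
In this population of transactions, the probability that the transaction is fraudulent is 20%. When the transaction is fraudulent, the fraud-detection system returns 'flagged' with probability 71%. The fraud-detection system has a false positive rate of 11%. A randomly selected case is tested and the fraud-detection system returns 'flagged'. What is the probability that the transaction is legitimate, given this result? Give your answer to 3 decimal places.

P(¬H | E) ≈ 0.383

Write H for 'the transaction is fraudulent'. Prior odds H:¬H = 0.2/0.8 = 0.25000. For the 'flagged' outcome, the likelihood ratio is 0.71/0.11 = 6.4545.
Posterior odds = 0.25000 × 6.4545 = 1.6136, so P(H|E) = 1.6136/(1+1.6136) = 0.617. Then P(¬H|E) = 1 − 0.617 = 0.383.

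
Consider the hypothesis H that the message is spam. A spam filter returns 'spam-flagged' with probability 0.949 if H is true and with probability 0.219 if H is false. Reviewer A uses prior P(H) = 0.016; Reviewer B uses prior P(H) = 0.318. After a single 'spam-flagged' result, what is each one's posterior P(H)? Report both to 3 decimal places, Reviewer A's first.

Reviewer A: 0.066; Reviewer B: 0.669

The likelihood ratio for a 'spam-flagged' result is 0.949/0.219 = 4.3333.
Reviewer A: prior odds 0.016/0.984 = 0.016260; posterior odds 0.070461; posterior probability 0.066.
Reviewer B: prior odds 0.318/0.682 = 0.46628; posterior odds 2.0205; posterior probability 0.669.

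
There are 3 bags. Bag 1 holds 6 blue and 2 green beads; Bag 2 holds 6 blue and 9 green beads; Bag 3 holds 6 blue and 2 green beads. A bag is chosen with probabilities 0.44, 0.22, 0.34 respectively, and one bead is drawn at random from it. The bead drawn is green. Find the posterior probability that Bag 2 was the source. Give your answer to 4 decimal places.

P(green|Bag 1) = 0.25; P(green|Bag 2) = 0.6; P(green|Bag 3) = 0.25.
Prior × likelihood for each source: 0.44·0.25=0.1100, 0.22·0.6=0.1320, 0.34·0.25=0.08500. Summing gives P(green) = 0.32700.
P(Bag 2 | green) = 0.1320 / 0.32700 = 0.4037.

Posterior probability ≈ 0.4037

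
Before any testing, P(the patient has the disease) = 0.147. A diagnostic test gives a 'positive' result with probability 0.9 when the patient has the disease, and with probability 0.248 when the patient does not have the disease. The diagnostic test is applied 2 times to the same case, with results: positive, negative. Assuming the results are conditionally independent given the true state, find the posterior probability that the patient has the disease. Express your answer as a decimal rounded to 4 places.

Let H be the event that the patient has the disease; start with P(H) = 0.147. P('positive'|H) = 0.9, P('positive'|¬H) = 0.248.
Update on result 1 ('positive'): P(H) ← 0.9·0.1470 / (0.9·0.1470 + 0.248·0.8530) = 0.13230/0.34384 = 0.3848.
Update on result 2 ('negative'): P(H) ← 0.1·0.3848 / (0.1·0.3848 + 0.752·0.6152) = 0.038477/0.50113 = 0.0768.

Posterior P(H) ≈ 0.0768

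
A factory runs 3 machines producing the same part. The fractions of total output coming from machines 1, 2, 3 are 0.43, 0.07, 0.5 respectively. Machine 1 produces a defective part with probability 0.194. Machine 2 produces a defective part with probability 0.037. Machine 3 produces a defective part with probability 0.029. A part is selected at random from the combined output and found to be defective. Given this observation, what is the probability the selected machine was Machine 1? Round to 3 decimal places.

Tabulate prior·likelihood by source: [1] prior 0.43, lik 0.194, product 0.08342; [2] prior 0.07, lik 0.037, product 0.002590; [3] prior 0.5, lik 0.029, product 0.01450.
Normalizing constant = 0.10051; the posterior for Machine 1 is its product over the sum, 0.08342/0.10051 = 0.830.

Posterior probability ≈ 0.830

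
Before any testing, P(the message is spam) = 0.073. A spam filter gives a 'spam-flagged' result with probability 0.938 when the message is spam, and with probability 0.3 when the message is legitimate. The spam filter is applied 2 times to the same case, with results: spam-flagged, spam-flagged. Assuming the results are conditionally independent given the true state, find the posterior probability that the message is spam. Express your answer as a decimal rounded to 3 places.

Posterior P(H) ≈ 0.435

With H the event that the message is spam, the joint likelihood of the observed sequence is P(data|H) = 0.938·0.938 = 0.87984 and P(data|¬H) = 0.3·0.3 = 0.090000.
Bayes: P(H|data) = 0.073·0.87984 / (0.073·0.87984 + 0.927·0.090000) = 0.064229/0.14766 = 0.4350.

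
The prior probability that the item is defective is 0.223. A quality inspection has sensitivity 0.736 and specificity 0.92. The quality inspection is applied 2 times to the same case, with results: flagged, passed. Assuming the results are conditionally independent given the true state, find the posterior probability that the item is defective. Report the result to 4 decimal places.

Posterior P(H) ≈ 0.4311

Let H be the event that the item is defective; start with P(H) = 0.223. P('flagged'|H) = 0.736, P('flagged'|¬H) = 0.08.
Update on result 1 ('flagged'): P(H) ← 0.736·0.2230 / (0.736·0.2230 + 0.08·0.7770) = 0.16413/0.22629 = 0.7253.
Update on result 2 ('passed'): P(H) ← 0.264·0.7253 / (0.264·0.7253 + 0.92·0.2747) = 0.19148/0.44420 = 0.4311.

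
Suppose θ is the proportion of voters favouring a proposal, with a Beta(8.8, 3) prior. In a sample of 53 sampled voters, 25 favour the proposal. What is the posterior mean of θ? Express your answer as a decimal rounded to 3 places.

The binomial likelihood is conjugate to the Beta prior: with 25 successes and 28 failures, the posterior is Beta(8.8+25, 3+28) = Beta(33.8, 31).
Posterior mean = α/(α+β) = 33.8/64.8 = 0.522.

Posterior mean ≈ 0.522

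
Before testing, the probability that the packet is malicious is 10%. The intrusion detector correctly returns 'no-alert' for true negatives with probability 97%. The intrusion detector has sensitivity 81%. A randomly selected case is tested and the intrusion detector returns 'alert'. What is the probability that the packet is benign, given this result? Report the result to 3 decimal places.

P(¬H | E) ≈ 0.250

Let H be the event that the packet is malicious. P(H) = 0.1, so P(¬H) = 0.9. With E the 'alert' result, P(E|H) = 0.81 and P(E|¬H) = 0.03.
P(E) = 0.81·0.1 + 0.03·0.9 = 0.081000 + 0.027000 = 0.10800.
By Bayes' theorem, P(H|E) = 0.081000 / 0.10800 = 0.750. Hence P(¬H|E) = 1 − 0.750 = 0.250.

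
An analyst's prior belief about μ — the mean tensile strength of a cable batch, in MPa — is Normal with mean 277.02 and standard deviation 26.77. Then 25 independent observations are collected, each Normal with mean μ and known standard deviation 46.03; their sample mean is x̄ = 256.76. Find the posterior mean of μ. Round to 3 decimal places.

Prior precision 1/τ₀² = 1/26.77² = 0.00139541; data precision n/σ² = 25/46.03² = 0.0117993.
Posterior precision = 0.00139541 + 0.0117993 = 0.0131948.
Posterior mean = (0.00139541·277.02 + 0.0117993·256.76) / 0.0131948 = 258.903.

Posterior mean ≈ 258.903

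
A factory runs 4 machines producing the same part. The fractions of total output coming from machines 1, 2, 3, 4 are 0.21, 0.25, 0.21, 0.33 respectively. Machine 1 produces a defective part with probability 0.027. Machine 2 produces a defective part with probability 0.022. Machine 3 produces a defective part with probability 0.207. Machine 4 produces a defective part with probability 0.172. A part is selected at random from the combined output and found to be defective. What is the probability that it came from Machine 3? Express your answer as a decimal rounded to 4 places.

Posterior probability ≈ 0.3902

Tabulate prior·likelihood by source: [1] prior 0.21, lik 0.027, product 0.005670; [2] prior 0.25, lik 0.022, product 0.005500; [3] prior 0.21, lik 0.207, product 0.04347; [4] prior 0.33, lik 0.172, product 0.05676.
Normalizing constant = 0.11140; the posterior for Machine 3 is its product over the sum, 0.04347/0.11140 = 0.3902.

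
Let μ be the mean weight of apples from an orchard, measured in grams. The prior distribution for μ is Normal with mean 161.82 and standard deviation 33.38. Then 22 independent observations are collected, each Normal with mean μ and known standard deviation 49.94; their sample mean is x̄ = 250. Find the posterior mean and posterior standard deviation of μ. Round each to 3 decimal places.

With known σ, the Normal prior is conjugate. Weight on the data is w = (n/σ²)/(n/σ² + 1/τ₀²) = 0.00882116/(0.00882116+0.00089749) = 0.90765.
Posterior mean = w·x̄ + (1−w)·μ₀ = 0.90765·250 + 0.092347·161.82 = 241.857. Posterior variance = 1/(0.00882116+0.00089749) = 102.895, so SD = 10.144.

Posterior mean ≈ 241.857; posterior SD ≈ 10.144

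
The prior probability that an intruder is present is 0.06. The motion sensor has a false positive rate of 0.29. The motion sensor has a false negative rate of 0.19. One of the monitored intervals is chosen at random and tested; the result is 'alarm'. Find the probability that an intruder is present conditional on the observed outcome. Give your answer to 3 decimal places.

Write H for 'an intruder is present'. Prior odds H:¬H = 0.06/0.94 = 0.063830. For the 'alarm' outcome, the likelihood ratio is 0.81/0.29 = 2.7931.
Posterior odds = 0.063830 × 2.7931 = 0.17828, so P(H|E) = 0.17828/(1+0.17828) = 0.151.

P(H | E) ≈ 0.151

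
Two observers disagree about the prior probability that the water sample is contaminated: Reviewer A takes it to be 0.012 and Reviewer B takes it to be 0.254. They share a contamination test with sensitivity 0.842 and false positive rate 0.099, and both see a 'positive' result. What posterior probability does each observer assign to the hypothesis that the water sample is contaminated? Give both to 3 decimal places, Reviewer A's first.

Reviewer A: 0.094; Reviewer B: 0.743

P('+'|H) = 0.842, P('+'|¬H) = 0.099.
Reviewer A: numerator 0.842·0.012 = 0.010104; evidence = 0.010104+0.099·0.988 = 0.10792; posterior = 0.094.
Reviewer B: numerator 0.842·0.254 = 0.21387; evidence = 0.21387+0.099·0.746 = 0.28772; posterior = 0.743.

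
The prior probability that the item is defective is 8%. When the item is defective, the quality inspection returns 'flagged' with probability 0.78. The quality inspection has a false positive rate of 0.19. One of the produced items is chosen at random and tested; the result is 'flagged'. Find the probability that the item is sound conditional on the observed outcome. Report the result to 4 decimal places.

Write H for 'the item is defective'. Prior odds H:¬H = 0.08/0.92 = 0.086957. For the 'flagged' outcome, the likelihood ratio is 0.78/0.19 = 4.1053.
Posterior odds = 0.086957 × 4.1053 = 0.35698, so P(H|E) = 0.35698/(1+0.35698) = 0.2631. Then P(¬H|E) = 1 − 0.2631 = 0.7369.

P(¬H | E) ≈ 0.7369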